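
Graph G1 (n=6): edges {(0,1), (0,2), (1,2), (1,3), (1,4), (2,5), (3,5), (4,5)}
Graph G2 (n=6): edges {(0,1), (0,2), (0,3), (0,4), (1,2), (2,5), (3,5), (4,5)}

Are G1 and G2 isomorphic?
Yes, isomorphic

The graphs are isomorphic.
One valid mapping φ: V(G1) → V(G2): 0→1, 1→0, 2→2, 3→4, 4→3, 5→5

Verify φ preserves adjacency — for each edge of G1, its image is an edge of G2:
  (0,1) → (φ(0),φ(1)) = (0,1) ∈ E(G2) ✓
  (0,2) → (φ(0),φ(2)) = (1,2) ∈ E(G2) ✓
  (1,2) → (φ(1),φ(2)) = (0,2) ∈ E(G2) ✓
  (1,3) → (φ(1),φ(3)) = (0,4) ∈ E(G2) ✓
  (1,4) → (φ(1),φ(4)) = (0,3) ∈ E(G2) ✓
  (2,5) → (φ(2),φ(5)) = (2,5) ∈ E(G2) ✓
  (3,5) → (φ(3),φ(5)) = (4,5) ∈ E(G2) ✓
  (4,5) → (φ(4),φ(5)) = (3,5) ∈ E(G2) ✓
All 8 edges of G1 map to edges of G2, and |E(G1)| = |E(G2)| = 8, so φ is a bijection on edges as well as vertices. Hence G1 ≅ G2.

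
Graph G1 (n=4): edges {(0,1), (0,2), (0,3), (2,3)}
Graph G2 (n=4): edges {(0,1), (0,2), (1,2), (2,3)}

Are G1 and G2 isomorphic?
Yes, isomorphic

The graphs are isomorphic.
One valid mapping φ: V(G1) → V(G2): 0→2, 1→3, 2→0, 3→1

Verify φ preserves adjacency — for each edge of G1, its image is an edge of G2:
  (0,1) → (φ(0),φ(1)) = (2,3) ∈ E(G2) ✓
  (0,2) → (φ(0),φ(2)) = (0,2) ∈ E(G2) ✓
  (0,3) → (φ(0),φ(3)) = (1,2) ∈ E(G2) ✓
  (2,3) → (φ(2),φ(3)) = (0,1) ∈ E(G2) ✓
All 4 edges of G1 map to edges of G2, and |E(G1)| = |E(G2)| = 4, so φ is a bijection on edges as well as vertices. Hence G1 ≅ G2.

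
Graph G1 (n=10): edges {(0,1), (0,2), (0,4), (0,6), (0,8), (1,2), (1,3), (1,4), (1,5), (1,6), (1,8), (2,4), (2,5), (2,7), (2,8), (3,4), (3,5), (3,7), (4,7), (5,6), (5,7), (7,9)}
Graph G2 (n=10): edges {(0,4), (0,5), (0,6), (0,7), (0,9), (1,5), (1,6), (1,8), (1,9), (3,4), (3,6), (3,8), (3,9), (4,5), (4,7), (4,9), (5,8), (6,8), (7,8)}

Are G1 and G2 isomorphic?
No, not isomorphic

The graphs are NOT isomorphic.

Counting triangles (3-cliques): G1 has 16, G2 has 7.
Triangle count is an isomorphism invariant, so differing triangle counts rule out isomorphism.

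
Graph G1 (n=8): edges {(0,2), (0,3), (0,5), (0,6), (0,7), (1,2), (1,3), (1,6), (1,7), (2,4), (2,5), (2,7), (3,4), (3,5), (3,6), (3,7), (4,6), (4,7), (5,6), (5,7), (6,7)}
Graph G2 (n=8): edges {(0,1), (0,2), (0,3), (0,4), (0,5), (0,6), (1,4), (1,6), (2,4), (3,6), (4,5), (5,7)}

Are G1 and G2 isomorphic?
No, not isomorphic

The graphs are NOT isomorphic.

Degrees in G1: deg(0)=5, deg(1)=4, deg(2)=5, deg(3)=6, deg(4)=4, deg(5)=5, deg(6)=6, deg(7)=7.
Sorted degree sequence of G1: [7, 6, 6, 5, 5, 5, 4, 4].
Degrees in G2: deg(0)=6, deg(1)=3, deg(2)=2, deg(3)=2, deg(4)=4, deg(5)=3, deg(6)=3, deg(7)=1.
Sorted degree sequence of G2: [6, 4, 3, 3, 3, 2, 2, 1].
The (sorted) degree sequence is an isomorphism invariant, so since G1 and G2 have different degree sequences they cannot be isomorphic.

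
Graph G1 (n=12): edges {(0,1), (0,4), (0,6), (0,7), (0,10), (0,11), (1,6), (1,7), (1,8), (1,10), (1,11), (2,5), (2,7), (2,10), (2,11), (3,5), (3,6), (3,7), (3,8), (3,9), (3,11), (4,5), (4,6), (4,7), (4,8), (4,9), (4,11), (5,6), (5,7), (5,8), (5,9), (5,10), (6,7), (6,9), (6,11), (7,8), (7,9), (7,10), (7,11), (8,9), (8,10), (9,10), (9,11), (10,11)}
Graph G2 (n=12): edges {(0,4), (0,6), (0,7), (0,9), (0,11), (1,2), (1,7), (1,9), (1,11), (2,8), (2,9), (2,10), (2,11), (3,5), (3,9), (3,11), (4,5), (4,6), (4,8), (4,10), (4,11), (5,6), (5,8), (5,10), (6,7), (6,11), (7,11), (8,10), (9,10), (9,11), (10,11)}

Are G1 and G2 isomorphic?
No, not isomorphic

The graphs are NOT isomorphic.

Degrees in G1: deg(0)=6, deg(1)=6, deg(2)=4, deg(3)=6, deg(4)=7, deg(5)=8, deg(6)=8, deg(7)=11, deg(8)=7, deg(9)=8, deg(10)=8, deg(11)=9.
Sorted degree sequence of G1: [11, 9, 8, 8, 8, 8, 7, 7, 6, 6, 6, 4].
Degrees in G2: deg(0)=5, deg(1)=4, deg(2)=5, deg(3)=3, deg(4)=6, deg(5)=5, deg(6)=5, deg(7)=4, deg(8)=4, deg(9)=6, deg(10)=6, deg(11)=9.
Sorted degree sequence of G2: [9, 6, 6, 6, 5, 5, 5, 5, 4, 4, 4, 3].
The (sorted) degree sequence is an isomorphism invariant, so since G1 and G2 have different degree sequences they cannot be isomorphic.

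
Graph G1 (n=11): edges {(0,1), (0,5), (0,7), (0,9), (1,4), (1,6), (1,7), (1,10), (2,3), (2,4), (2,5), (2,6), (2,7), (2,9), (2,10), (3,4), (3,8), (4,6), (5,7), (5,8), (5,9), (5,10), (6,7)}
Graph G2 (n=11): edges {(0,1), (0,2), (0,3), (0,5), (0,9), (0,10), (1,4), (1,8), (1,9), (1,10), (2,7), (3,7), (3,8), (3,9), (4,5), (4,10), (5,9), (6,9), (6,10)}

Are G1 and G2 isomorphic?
No, not isomorphic

The graphs are NOT isomorphic.

Counting triangles (3-cliques): G1 has 11, G2 has 5.
Triangle count is an isomorphism invariant, so differing triangle counts rule out isomorphism.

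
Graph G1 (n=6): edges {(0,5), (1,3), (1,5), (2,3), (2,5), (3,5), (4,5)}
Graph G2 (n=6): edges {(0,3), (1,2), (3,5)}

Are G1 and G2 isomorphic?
No, not isomorphic

The graphs are NOT isomorphic.

Counting triangles (3-cliques): G1 has 2, G2 has 0.
Triangle count is an isomorphism invariant, so differing triangle counts rule out isomorphism.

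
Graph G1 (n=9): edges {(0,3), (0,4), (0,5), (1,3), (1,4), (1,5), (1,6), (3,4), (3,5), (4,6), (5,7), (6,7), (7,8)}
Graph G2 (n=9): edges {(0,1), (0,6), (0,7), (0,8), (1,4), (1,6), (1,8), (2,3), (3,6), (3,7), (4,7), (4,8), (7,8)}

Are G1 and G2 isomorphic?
Yes, isomorphic

The graphs are isomorphic.
One valid mapping φ: V(G1) → V(G2): 0→4, 1→0, 2→5, 3→8, 4→1, 5→7, 6→6, 7→3, 8→2

Verify φ preserves adjacency — for each edge of G1, its image is an edge of G2:
  (0,3) → (φ(0),φ(3)) = (4,8) ∈ E(G2) ✓
  (0,4) → (φ(0),φ(4)) = (1,4) ∈ E(G2) ✓
  (0,5) → (φ(0),φ(5)) = (4,7) ∈ E(G2) ✓
  (1,3) → (φ(1),φ(3)) = (0,8) ∈ E(G2) ✓
  (1,4) → (φ(1),φ(4)) = (0,1) ∈ E(G2) ✓
  (1,5) → (φ(1),φ(5)) = (0,7) ∈ E(G2) ✓
  (1,6) → (φ(1),φ(6)) = (0,6) ∈ E(G2) ✓
  (3,4) → (φ(3),φ(4)) = (1,8) ∈ E(G2) ✓
  (3,5) → (φ(3),φ(5)) = (7,8) ∈ E(G2) ✓
  (4,6) → (φ(4),φ(6)) = (1,6) ∈ E(G2) ✓
  (5,7) → (φ(5),φ(7)) = (3,7) ∈ E(G2) ✓
  (6,7) → (φ(6),φ(7)) = (3,6) ∈ E(G2) ✓
  (7,8) → (φ(7),φ(8)) = (2,3) ∈ E(G2) ✓
All 13 edges of G1 map to edges of G2, and |E(G1)| = |E(G2)| = 13, so φ is a bijection on edges as well as vertices. Hence G1 ≅ G2.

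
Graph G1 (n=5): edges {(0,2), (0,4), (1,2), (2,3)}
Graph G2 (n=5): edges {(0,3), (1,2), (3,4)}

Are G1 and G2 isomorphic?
No, not isomorphic

The graphs are NOT isomorphic.

Degrees in G1: deg(0)=2, deg(1)=1, deg(2)=3, deg(3)=1, deg(4)=1.
Sorted degree sequence of G1: [3, 2, 1, 1, 1].
Degrees in G2: deg(0)=1, deg(1)=1, deg(2)=1, deg(3)=2, deg(4)=1.
Sorted degree sequence of G2: [2, 1, 1, 1, 1].
The (sorted) degree sequence is an isomorphism invariant, so since G1 and G2 have different degree sequences they cannot be isomorphic.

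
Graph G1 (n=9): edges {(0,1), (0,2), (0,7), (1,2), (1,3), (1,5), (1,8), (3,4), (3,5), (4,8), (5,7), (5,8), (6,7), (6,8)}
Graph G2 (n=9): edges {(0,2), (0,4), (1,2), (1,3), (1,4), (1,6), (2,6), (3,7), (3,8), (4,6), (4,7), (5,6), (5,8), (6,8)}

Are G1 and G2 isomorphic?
Yes, isomorphic

The graphs are isomorphic.
One valid mapping φ: V(G1) → V(G2): 0→8, 1→6, 2→5, 3→2, 4→0, 5→1, 6→7, 7→3, 8→4

Verify φ preserves adjacency — for each edge of G1, its image is an edge of G2:
  (0,1) → (φ(0),φ(1)) = (6,8) ∈ E(G2) ✓
  (0,2) → (φ(0),φ(2)) = (5,8) ∈ E(G2) ✓
  (0,7) → (φ(0),φ(7)) = (3,8) ∈ E(G2) ✓
  (1,2) → (φ(1),φ(2)) = (5,6) ∈ E(G2) ✓
  (1,3) → (φ(1),φ(3)) = (2,6) ∈ E(G2) ✓
  (1,5) → (φ(1),φ(5)) = (1,6) ∈ E(G2) ✓
  (1,8) → (φ(1),φ(8)) = (4,6) ∈ E(G2) ✓
  (3,4) → (φ(3),φ(4)) = (0,2) ∈ E(G2) ✓
  (3,5) → (φ(3),φ(5)) = (1,2) ∈ E(G2) ✓
  (4,8) → (φ(4),φ(8)) = (0,4) ∈ E(G2) ✓
  (5,7) → (φ(5),φ(7)) = (1,3) ∈ E(G2) ✓
  (5,8) → (φ(5),φ(8)) = (1,4) ∈ E(G2) ✓
  (6,7) → (φ(6),φ(7)) = (3,7) ∈ E(G2) ✓
  (6,8) → (φ(6),φ(8)) = (4,7) ∈ E(G2) ✓
All 14 edges of G1 map to edges of G2, and |E(G1)| = |E(G2)| = 14, so φ is a bijection on edges as well as vertices. Hence G1 ≅ G2.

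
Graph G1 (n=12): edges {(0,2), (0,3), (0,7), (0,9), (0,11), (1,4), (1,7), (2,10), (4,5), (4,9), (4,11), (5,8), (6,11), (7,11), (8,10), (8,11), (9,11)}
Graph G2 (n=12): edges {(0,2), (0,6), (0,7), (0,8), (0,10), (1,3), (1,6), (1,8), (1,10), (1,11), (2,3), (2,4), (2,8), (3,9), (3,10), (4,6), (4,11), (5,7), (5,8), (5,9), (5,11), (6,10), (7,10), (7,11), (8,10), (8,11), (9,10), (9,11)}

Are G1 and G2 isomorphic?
No, not isomorphic

The graphs are NOT isomorphic.

Degrees in G1: deg(0)=5, deg(1)=2, deg(2)=2, deg(3)=1, deg(4)=4, deg(5)=2, deg(6)=1, deg(7)=3, deg(8)=3, deg(9)=3, deg(10)=2, deg(11)=6.
Sorted degree sequence of G1: [6, 5, 4, 3, 3, 3, 2, 2, 2, 2, 1, 1].
Degrees in G2: deg(0)=5, deg(1)=5, deg(2)=4, deg(3)=4, deg(4)=3, deg(5)=4, deg(6)=4, deg(7)=4, deg(8)=6, deg(9)=4, deg(10)=7, deg(11)=6.
Sorted degree sequence of G2: [7, 6, 6, 5, 5, 4, 4, 4, 4, 4, 4, 3].
The (sorted) degree sequence is an isomorphism invariant, so since G1 and G2 have different degree sequences they cannot be isomorphic.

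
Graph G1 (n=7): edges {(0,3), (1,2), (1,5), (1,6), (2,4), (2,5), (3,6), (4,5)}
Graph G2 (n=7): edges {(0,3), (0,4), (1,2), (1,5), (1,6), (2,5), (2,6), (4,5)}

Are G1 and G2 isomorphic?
Yes, isomorphic

The graphs are isomorphic.
One valid mapping φ: V(G1) → V(G2): 0→3, 1→5, 2→2, 3→0, 4→6, 5→1, 6→4

Verify φ preserves adjacency — for each edge of G1, its image is an edge of G2:
  (0,3) → (φ(0),φ(3)) = (0,3) ∈ E(G2) ✓
  (1,2) → (φ(1),φ(2)) = (2,5) ∈ E(G2) ✓
  (1,5) → (φ(1),φ(5)) = (1,5) ∈ E(G2) ✓
  (1,6) → (φ(1),φ(6)) = (4,5) ∈ E(G2) ✓
  (2,4) → (φ(2),φ(4)) = (2,6) ∈ E(G2) ✓
  (2,5) → (φ(2),φ(5)) = (1,2) ∈ E(G2) ✓
  (3,6) → (φ(3),φ(6)) = (0,4) ∈ E(G2) ✓
  (4,5) → (φ(4),φ(5)) = (1,6) ∈ E(G2) ✓
All 8 edges of G1 map to edges of G2, and |E(G1)| = |E(G2)| = 8, so φ is a bijection on edges as well as vertices. Hence G1 ≅ G2.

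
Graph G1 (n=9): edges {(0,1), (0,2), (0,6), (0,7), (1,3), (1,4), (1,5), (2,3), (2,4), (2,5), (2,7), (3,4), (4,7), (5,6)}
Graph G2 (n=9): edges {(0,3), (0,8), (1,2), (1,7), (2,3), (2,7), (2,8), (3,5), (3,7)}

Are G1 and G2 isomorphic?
No, not isomorphic

The graphs are NOT isomorphic.

Counting triangles (3-cliques): G1 has 4, G2 has 2.
Triangle count is an isomorphism invariant, so differing triangle counts rule out isomorphism.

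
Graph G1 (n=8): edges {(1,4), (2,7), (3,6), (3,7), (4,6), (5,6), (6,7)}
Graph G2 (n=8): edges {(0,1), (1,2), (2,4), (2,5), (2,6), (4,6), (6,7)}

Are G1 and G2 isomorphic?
Yes, isomorphic

The graphs are isomorphic.
One valid mapping φ: V(G1) → V(G2): 0→3, 1→0, 2→7, 3→4, 4→1, 5→5, 6→2, 7→6

Verify φ preserves adjacency — for each edge of G1, its image is an edge of G2:
  (1,4) → (φ(1),φ(4)) = (0,1) ∈ E(G2) ✓
  (2,7) → (φ(2),φ(7)) = (6,7) ∈ E(G2) ✓
  (3,6) → (φ(3),φ(6)) = (2,4) ∈ E(G2) ✓
  (3,7) → (φ(3),φ(7)) = (4,6) ∈ E(G2) ✓
  (4,6) → (φ(4),φ(6)) = (1,2) ∈ E(G2) ✓
  (5,6) → (φ(5),φ(6)) = (2,5) ∈ E(G2) ✓
  (6,7) → (φ(6),φ(7)) = (2,6) ∈ E(G2) ✓
All 7 edges of G1 map to edges of G2, and |E(G1)| = |E(G2)| = 7, so φ is a bijection on edges as well as vertices. Hence G1 ≅ G2.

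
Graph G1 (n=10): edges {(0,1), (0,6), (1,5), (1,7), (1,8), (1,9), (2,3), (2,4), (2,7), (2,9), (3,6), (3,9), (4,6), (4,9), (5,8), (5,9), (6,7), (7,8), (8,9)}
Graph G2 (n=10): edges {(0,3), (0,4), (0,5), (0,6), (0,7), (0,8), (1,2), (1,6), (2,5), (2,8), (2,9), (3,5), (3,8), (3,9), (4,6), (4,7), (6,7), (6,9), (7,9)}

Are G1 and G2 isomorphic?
Yes, isomorphic

The graphs are isomorphic.
One valid mapping φ: V(G1) → V(G2): 0→1, 1→6, 2→3, 3→8, 4→5, 5→4, 6→2, 7→9, 8→7, 9→0

Verify φ preserves adjacency — for each edge of G1, its image is an edge of G2:
  (0,1) → (φ(0),φ(1)) = (1,6) ∈ E(G2) ✓
  (0,6) → (φ(0),φ(6)) = (1,2) ∈ E(G2) ✓
  (1,5) → (φ(1),φ(5)) = (4,6) ∈ E(G2) ✓
  (1,7) → (φ(1),φ(7)) = (6,9) ∈ E(G2) ✓
  (1,8) → (φ(1),φ(8)) = (6,7) ∈ E(G2) ✓
  (1,9) → (φ(1),φ(9)) = (0,6) ∈ E(G2) ✓
  (2,3) → (φ(2),φ(3)) = (3,8) ∈ E(G2) ✓
  (2,4) → (φ(2),φ(4)) = (3,5) ∈ E(G2) ✓
  (2,7) → (φ(2),φ(7)) = (3,9) ∈ E(G2) ✓
  (2,9) → (φ(2),φ(9)) = (0,3) ∈ E(G2) ✓
  (3,6) → (φ(3),φ(6)) = (2,8) ∈ E(G2) ✓
  (3,9) → (φ(3),φ(9)) = (0,8) ∈ E(G2) ✓
  (4,6) → (φ(4),φ(6)) = (2,5) ∈ E(G2) ✓
  (4,9) → (φ(4),φ(9)) = (0,5) ∈ E(G2) ✓
  (5,8) → (φ(5),φ(8)) = (4,7) ∈ E(G2) ✓
  (5,9) → (φ(5),φ(9)) = (0,4) ∈ E(G2) ✓
  (6,7) → (φ(6),φ(7)) = (2,9) ∈ E(G2) ✓
  (7,8) → (φ(7),φ(8)) = (7,9) ∈ E(G2) ✓
  (8,9) → (φ(8),φ(9)) = (0,7) ∈ E(G2) ✓
All 19 edges of G1 map to edges of G2, and |E(G1)| = |E(G2)| = 19, so φ is a bijection on edges as well as vertices. Hence G1 ≅ G2.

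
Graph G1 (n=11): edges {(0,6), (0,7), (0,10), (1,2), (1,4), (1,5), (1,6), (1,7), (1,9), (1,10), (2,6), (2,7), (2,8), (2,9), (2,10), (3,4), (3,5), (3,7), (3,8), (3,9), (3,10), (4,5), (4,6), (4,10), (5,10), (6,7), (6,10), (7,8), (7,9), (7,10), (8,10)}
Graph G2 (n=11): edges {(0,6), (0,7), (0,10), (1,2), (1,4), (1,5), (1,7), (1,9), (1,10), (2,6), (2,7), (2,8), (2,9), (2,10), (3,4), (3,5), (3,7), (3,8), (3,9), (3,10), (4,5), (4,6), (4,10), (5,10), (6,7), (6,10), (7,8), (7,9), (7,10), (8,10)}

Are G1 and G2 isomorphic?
No, not isomorphic

The graphs are NOT isomorphic.

Counting edges: G1 has 31 edge(s); G2 has 30 edge(s).
Edge count is an isomorphism invariant (a bijection on vertices induces a bijection on edges), so differing edge counts rule out isomorphism.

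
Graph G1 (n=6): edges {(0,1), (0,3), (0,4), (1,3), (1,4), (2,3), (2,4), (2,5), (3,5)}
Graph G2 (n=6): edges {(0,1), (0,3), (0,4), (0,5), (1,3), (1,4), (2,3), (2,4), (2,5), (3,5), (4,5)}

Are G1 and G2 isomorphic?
No, not isomorphic

The graphs are NOT isomorphic.

Counting edges: G1 has 9 edge(s); G2 has 11 edge(s).
Edge count is an isomorphism invariant (a bijection on vertices induces a bijection on edges), so differing edge counts rule out isomorphism.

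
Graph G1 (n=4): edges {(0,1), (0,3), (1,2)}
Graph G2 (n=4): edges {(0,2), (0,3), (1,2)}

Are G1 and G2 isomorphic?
Yes, isomorphic

The graphs are isomorphic.
One valid mapping φ: V(G1) → V(G2): 0→0, 1→2, 2→1, 3→3

Verify φ preserves adjacency — for each edge of G1, its image is an edge of G2:
  (0,1) → (φ(0),φ(1)) = (0,2) ∈ E(G2) ✓
  (0,3) → (φ(0),φ(3)) = (0,3) ∈ E(G2) ✓
  (1,2) → (φ(1),φ(2)) = (1,2) ∈ E(G2) ✓
All 3 edges of G1 map to edges of G2, and |E(G1)| = |E(G2)| = 3, so φ is a bijection on edges as well as vertices. Hence G1 ≅ G2.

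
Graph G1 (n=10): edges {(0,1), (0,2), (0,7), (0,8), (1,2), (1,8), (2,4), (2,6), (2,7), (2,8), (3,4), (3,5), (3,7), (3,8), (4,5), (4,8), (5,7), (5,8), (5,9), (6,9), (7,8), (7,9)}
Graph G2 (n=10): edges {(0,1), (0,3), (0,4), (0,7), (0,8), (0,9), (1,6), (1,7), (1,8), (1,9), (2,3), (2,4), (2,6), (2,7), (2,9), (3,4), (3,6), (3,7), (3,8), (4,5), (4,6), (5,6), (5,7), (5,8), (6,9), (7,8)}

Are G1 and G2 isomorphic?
No, not isomorphic

The graphs are NOT isomorphic.

Degrees in G1: deg(0)=4, deg(1)=3, deg(2)=6, deg(3)=4, deg(4)=4, deg(5)=5, deg(6)=2, deg(7)=6, deg(8)=7, deg(9)=3.
Sorted degree sequence of G1: [7, 6, 6, 5, 4, 4, 4, 3, 3, 2].
Degrees in G2: deg(0)=6, deg(1)=5, deg(2)=5, deg(3)=6, deg(4)=5, deg(5)=4, deg(6)=6, deg(7)=6, deg(8)=5, deg(9)=4.
Sorted degree sequence of G2: [6, 6, 6, 6, 5, 5, 5, 5, 4, 4].
The (sorted) degree sequence is an isomorphism invariant, so since G1 and G2 have different degree sequences they cannot be isomorphic.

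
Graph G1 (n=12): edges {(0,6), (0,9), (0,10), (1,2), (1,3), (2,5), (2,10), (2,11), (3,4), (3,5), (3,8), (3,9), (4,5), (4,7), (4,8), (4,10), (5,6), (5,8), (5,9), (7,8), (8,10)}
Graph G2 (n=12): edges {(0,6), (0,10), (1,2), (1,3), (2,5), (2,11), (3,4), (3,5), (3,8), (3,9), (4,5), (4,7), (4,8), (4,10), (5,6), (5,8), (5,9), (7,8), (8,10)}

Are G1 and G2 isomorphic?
No, not isomorphic

The graphs are NOT isomorphic.

Counting edges: G1 has 21 edge(s); G2 has 19 edge(s).
Edge count is an isomorphism invariant (a bijection on vertices induces a bijection on edges), so differing edge counts rule out isomorphism.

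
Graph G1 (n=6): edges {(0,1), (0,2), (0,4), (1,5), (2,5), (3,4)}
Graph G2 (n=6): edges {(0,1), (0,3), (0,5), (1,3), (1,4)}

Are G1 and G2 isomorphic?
No, not isomorphic

The graphs are NOT isomorphic.

Counting triangles (3-cliques): G1 has 0, G2 has 1.
Triangle count is an isomorphism invariant, so differing triangle counts rule out isomorphism.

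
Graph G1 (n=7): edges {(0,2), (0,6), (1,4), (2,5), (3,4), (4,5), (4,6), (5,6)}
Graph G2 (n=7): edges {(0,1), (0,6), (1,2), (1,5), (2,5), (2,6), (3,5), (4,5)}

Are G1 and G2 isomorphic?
Yes, isomorphic

The graphs are isomorphic.
One valid mapping φ: V(G1) → V(G2): 0→0, 1→4, 2→6, 3→3, 4→5, 5→2, 6→1

Verify φ preserves adjacency — for each edge of G1, its image is an edge of G2:
  (0,2) → (φ(0),φ(2)) = (0,6) ∈ E(G2) ✓
  (0,6) → (φ(0),φ(6)) = (0,1) ∈ E(G2) ✓
  (1,4) → (φ(1),φ(4)) = (4,5) ∈ E(G2) ✓
  (2,5) → (φ(2),φ(5)) = (2,6) ∈ E(G2) ✓
  (3,4) → (φ(3),φ(4)) = (3,5) ∈ E(G2) ✓
  (4,5) → (φ(4),φ(5)) = (2,5) ∈ E(G2) ✓
  (4,6) → (φ(4),φ(6)) = (1,5) ∈ E(G2) ✓
  (5,6) → (φ(5),φ(6)) = (1,2) ∈ E(G2) ✓
All 8 edges of G1 map to edges of G2, and |E(G1)| = |E(G2)| = 8, so φ is a bijection on edges as well as vertices. Hence G1 ≅ G2.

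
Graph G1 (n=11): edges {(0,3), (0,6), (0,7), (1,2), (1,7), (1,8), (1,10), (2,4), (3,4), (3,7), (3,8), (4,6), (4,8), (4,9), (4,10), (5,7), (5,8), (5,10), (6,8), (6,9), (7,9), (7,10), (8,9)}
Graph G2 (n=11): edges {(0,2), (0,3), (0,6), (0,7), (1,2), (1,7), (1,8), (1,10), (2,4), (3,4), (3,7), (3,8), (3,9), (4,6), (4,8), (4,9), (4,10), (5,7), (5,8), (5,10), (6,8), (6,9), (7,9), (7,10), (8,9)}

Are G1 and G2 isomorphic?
No, not isomorphic

The graphs are NOT isomorphic.

Counting edges: G1 has 23 edge(s); G2 has 25 edge(s).
Edge count is an isomorphism invariant (a bijection on vertices induces a bijection on edges), so differing edge counts rule out isomorphism.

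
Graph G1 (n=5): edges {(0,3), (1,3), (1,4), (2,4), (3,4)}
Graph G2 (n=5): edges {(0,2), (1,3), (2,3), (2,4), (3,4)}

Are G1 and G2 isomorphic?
Yes, isomorphic

The graphs are isomorphic.
One valid mapping φ: V(G1) → V(G2): 0→1, 1→4, 2→0, 3→3, 4→2

Verify φ preserves adjacency — for each edge of G1, its image is an edge of G2:
  (0,3) → (φ(0),φ(3)) = (1,3) ∈ E(G2) ✓
  (1,3) → (φ(1),φ(3)) = (3,4) ∈ E(G2) ✓
  (1,4) → (φ(1),φ(4)) = (2,4) ∈ E(G2) ✓
  (2,4) → (φ(2),φ(4)) = (0,2) ∈ E(G2) ✓
  (3,4) → (φ(3),φ(4)) = (2,3) ∈ E(G2) ✓
All 5 edges of G1 map to edges of G2, and |E(G1)| = |E(G2)| = 5, so φ is a bijection on edges as well as vertices. Hence G1 ≅ G2.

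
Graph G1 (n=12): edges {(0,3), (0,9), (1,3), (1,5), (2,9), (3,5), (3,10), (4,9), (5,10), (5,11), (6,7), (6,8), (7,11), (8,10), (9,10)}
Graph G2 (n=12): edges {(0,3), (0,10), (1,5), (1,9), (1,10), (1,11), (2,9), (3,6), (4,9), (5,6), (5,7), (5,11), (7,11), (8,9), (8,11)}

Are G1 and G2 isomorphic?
Yes, isomorphic

The graphs are isomorphic.
One valid mapping φ: V(G1) → V(G2): 0→8, 1→7, 2→4, 3→11, 4→2, 5→5, 6→0, 7→3, 8→10, 9→9, 10→1, 11→6

Verify φ preserves adjacency — for each edge of G1, its image is an edge of G2:
  (0,3) → (φ(0),φ(3)) = (8,11) ∈ E(G2) ✓
  (0,9) → (φ(0),φ(9)) = (8,9) ∈ E(G2) ✓
  (1,3) → (φ(1),φ(3)) = (7,11) ∈ E(G2) ✓
  (1,5) → (φ(1),φ(5)) = (5,7) ∈ E(G2) ✓
  (2,9) → (φ(2),φ(9)) = (4,9) ∈ E(G2) ✓
  (3,5) → (φ(3),φ(5)) = (5,11) ∈ E(G2) ✓
  (3,10) → (φ(3),φ(10)) = (1,11) ∈ E(G2) ✓
  (4,9) → (φ(4),φ(9)) = (2,9) ∈ E(G2) ✓
  (5,10) → (φ(5),φ(10)) = (1,5) ∈ E(G2) ✓
  (5,11) → (φ(5),φ(11)) = (5,6) ∈ E(G2) ✓
  (6,7) → (φ(6),φ(7)) = (0,3) ∈ E(G2) ✓
  (6,8) → (φ(6),φ(8)) = (0,10) ∈ E(G2) ✓
  (7,11) → (φ(7),φ(11)) = (3,6) ∈ E(G2) ✓
  (8,10) → (φ(8),φ(10)) = (1,10) ∈ E(G2) ✓
  (9,10) → (φ(9),φ(10)) = (1,9) ∈ E(G2) ✓
All 15 edges of G1 map to edges of G2, and |E(G1)| = |E(G2)| = 15, so φ is a bijection on edges as well as vertices. Hence G1 ≅ G2.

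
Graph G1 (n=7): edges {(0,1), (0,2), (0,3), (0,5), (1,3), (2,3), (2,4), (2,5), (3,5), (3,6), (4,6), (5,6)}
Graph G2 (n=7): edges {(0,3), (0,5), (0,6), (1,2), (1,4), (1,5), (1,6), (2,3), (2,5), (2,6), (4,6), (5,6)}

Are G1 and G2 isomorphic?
Yes, isomorphic

The graphs are isomorphic.
One valid mapping φ: V(G1) → V(G2): 0→1, 1→4, 2→2, 3→6, 4→3, 5→5, 6→0

Verify φ preserves adjacency — for each edge of G1, its image is an edge of G2:
  (0,1) → (φ(0),φ(1)) = (1,4) ∈ E(G2) ✓
  (0,2) → (φ(0),φ(2)) = (1,2) ∈ E(G2) ✓
  (0,3) → (φ(0),φ(3)) = (1,6) ∈ E(G2) ✓
  (0,5) → (φ(0),φ(5)) = (1,5) ∈ E(G2) ✓
  (1,3) → (φ(1),φ(3)) = (4,6) ∈ E(G2) ✓
  (2,3) → (φ(2),φ(3)) = (2,6) ∈ E(G2) ✓
  (2,4) → (φ(2),φ(4)) = (2,3) ∈ E(G2) ✓
  (2,5) → (φ(2),φ(5)) = (2,5) ∈ E(G2) ✓
  (3,5) → (φ(3),φ(5)) = (5,6) ∈ E(G2) ✓
  (3,6) → (φ(3),φ(6)) = (0,6) ∈ E(G2) ✓
  (4,6) → (φ(4),φ(6)) = (0,3) ∈ E(G2) ✓
  (5,6) → (φ(5),φ(6)) = (0,5) ∈ E(G2) ✓
All 12 edges of G1 map to edges of G2, and |E(G1)| = |E(G2)| = 12, so φ is a bijection on edges as well as vertices. Hence G1 ≅ G2.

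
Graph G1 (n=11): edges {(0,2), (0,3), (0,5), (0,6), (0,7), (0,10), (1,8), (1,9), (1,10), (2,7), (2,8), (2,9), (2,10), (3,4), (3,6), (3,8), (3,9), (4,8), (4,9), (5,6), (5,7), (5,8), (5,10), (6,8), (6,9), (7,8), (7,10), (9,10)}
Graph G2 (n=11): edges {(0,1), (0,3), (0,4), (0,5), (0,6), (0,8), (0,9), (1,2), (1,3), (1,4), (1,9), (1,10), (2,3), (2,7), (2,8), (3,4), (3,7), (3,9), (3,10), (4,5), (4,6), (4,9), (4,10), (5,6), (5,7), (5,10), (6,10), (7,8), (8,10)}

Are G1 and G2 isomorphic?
No, not isomorphic

The graphs are NOT isomorphic.

Counting triangles (3-cliques): G1 has 18, G2 has 23.
Triangle count is an isomorphism invariant, so differing triangle counts rule out isomorphism.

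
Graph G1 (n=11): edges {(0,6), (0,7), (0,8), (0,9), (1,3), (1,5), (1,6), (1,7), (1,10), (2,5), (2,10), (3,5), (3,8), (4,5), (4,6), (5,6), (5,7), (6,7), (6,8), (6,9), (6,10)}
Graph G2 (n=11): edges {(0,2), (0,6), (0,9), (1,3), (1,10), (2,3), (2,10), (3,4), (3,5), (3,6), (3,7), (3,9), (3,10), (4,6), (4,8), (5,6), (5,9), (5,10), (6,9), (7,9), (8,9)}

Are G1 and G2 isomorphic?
Yes, isomorphic

The graphs are isomorphic.
One valid mapping φ: V(G1) → V(G2): 0→10, 1→6, 2→8, 3→0, 4→7, 5→9, 6→3, 7→5, 8→2, 9→1, 10→4

Verify φ preserves adjacency — for each edge of G1, its image is an edge of G2:
  (0,6) → (φ(0),φ(6)) = (3,10) ∈ E(G2) ✓
  (0,7) → (φ(0),φ(7)) = (5,10) ∈ E(G2) ✓
  (0,8) → (φ(0),φ(8)) = (2,10) ∈ E(G2) ✓
  (0,9) → (φ(0),φ(9)) = (1,10) ∈ E(G2) ✓
  (1,3) → (φ(1),φ(3)) = (0,6) ∈ E(G2) ✓
  (1,5) → (φ(1),φ(5)) = (6,9) ∈ E(G2) ✓
  (1,6) → (φ(1),φ(6)) = (3,6) ∈ E(G2) ✓
  (1,7) → (φ(1),φ(7)) = (5,6) ∈ E(G2) ✓
  (1,10) → (φ(1),φ(10)) = (4,6) ∈ E(G2) ✓
  (2,5) → (φ(2),φ(5)) = (8,9) ∈ E(G2) ✓
  (2,10) → (φ(2),φ(10)) = (4,8) ∈ E(G2) ✓
  (3,5) → (φ(3),φ(5)) = (0,9) ∈ E(G2) ✓
  (3,8) → (φ(3),φ(8)) = (0,2) ∈ E(G2) ✓
  (4,5) → (φ(4),φ(5)) = (7,9) ∈ E(G2) ✓
  (4,6) → (φ(4),φ(6)) = (3,7) ∈ E(G2) ✓
  (5,6) → (φ(5),φ(6)) = (3,9) ∈ E(G2) ✓
  (5,7) → (φ(5),φ(7)) = (5,9) ∈ E(G2) ✓
  (6,7) → (φ(6),φ(7)) = (3,5) ∈ E(G2) ✓
  (6,8) → (φ(6),φ(8)) = (2,3) ∈ E(G2) ✓
  (6,9) → (φ(6),φ(9)) = (1,3) ∈ E(G2) ✓
  (6,10) → (φ(6),φ(10)) = (3,4) ∈ E(G2) ✓
All 21 edges of G1 map to edges of G2, and |E(G1)| = |E(G2)| = 21, so φ is a bijection on edges as well as vertices. Hence G1 ≅ G2.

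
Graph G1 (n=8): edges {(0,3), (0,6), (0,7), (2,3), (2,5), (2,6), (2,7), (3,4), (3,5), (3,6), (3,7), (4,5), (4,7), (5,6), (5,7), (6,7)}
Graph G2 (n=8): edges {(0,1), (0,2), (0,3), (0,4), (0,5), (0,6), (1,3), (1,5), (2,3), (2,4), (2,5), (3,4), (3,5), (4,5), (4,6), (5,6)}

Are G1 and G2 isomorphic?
Yes, isomorphic

The graphs are isomorphic.
One valid mapping φ: V(G1) → V(G2): 0→1, 1→7, 2→2, 3→5, 4→6, 5→4, 6→3, 7→0

Verify φ preserves adjacency — for each edge of G1, its image is an edge of G2:
  (0,3) → (φ(0),φ(3)) = (1,5) ∈ E(G2) ✓
  (0,6) → (φ(0),φ(6)) = (1,3) ∈ E(G2) ✓
  (0,7) → (φ(0),φ(7)) = (0,1) ∈ E(G2) ✓
  (2,3) → (φ(2),φ(3)) = (2,5) ∈ E(G2) ✓
  (2,5) → (φ(2),φ(5)) = (2,4) ∈ E(G2) ✓
  (2,6) → (φ(2),φ(6)) = (2,3) ∈ E(G2) ✓
  (2,7) → (φ(2),φ(7)) = (0,2) ∈ E(G2) ✓
  (3,4) → (φ(3),φ(4)) = (5,6) ∈ E(G2) ✓
  (3,5) → (φ(3),φ(5)) = (4,5) ∈ E(G2) ✓
  (3,6) → (φ(3),φ(6)) = (3,5) ∈ E(G2) ✓
  (3,7) → (φ(3),φ(7)) = (0,5) ∈ E(G2) ✓
  (4,5) → (φ(4),φ(5)) = (4,6) ∈ E(G2) ✓
  (4,7) → (φ(4),φ(7)) = (0,6) ∈ E(G2) ✓
  (5,6) → (φ(5),φ(6)) = (3,4) ∈ E(G2) ✓
  (5,7) → (φ(5),φ(7)) = (0,4) ∈ E(G2) ✓
  (6,7) → (φ(6),φ(7)) = (0,3) ∈ E(G2) ✓
All 16 edges of G1 map to edges of G2, and |E(G1)| = |E(G2)| = 16, so φ is a bijection on edges as well as vertices. Hence G1 ≅ G2.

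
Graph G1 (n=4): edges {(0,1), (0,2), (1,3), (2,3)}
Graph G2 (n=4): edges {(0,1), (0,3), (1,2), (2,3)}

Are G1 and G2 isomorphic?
Yes, isomorphic

The graphs are isomorphic.
One valid mapping φ: V(G1) → V(G2): 0→2, 1→1, 2→3, 3→0

Verify φ preserves adjacency — for each edge of G1, its image is an edge of G2:
  (0,1) → (φ(0),φ(1)) = (1,2) ∈ E(G2) ✓
  (0,2) → (φ(0),φ(2)) = (2,3) ∈ E(G2) ✓
  (1,3) → (φ(1),φ(3)) = (0,1) ∈ E(G2) ✓
  (2,3) → (φ(2),φ(3)) = (0,3) ∈ E(G2) ✓
All 4 edges of G1 map to edges of G2, and |E(G1)| = |E(G2)| = 4, so φ is a bijection on edges as well as vertices. Hence G1 ≅ G2.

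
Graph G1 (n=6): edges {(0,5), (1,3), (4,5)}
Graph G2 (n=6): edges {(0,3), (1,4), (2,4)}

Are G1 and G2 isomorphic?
Yes, isomorphic

The graphs are isomorphic.
One valid mapping φ: V(G1) → V(G2): 0→2, 1→3, 2→5, 3→0, 4→1, 5→4

Verify φ preserves adjacency — for each edge of G1, its image is an edge of G2:
  (0,5) → (φ(0),φ(5)) = (2,4) ∈ E(G2) ✓
  (1,3) → (φ(1),φ(3)) = (0,3) ∈ E(G2) ✓
  (4,5) → (φ(4),φ(5)) = (1,4) ∈ E(G2) ✓
All 3 edges of G1 map to edges of G2, and |E(G1)| = |E(G2)| = 3, so φ is a bijection on edges as well as vertices. Hence G1 ≅ G2.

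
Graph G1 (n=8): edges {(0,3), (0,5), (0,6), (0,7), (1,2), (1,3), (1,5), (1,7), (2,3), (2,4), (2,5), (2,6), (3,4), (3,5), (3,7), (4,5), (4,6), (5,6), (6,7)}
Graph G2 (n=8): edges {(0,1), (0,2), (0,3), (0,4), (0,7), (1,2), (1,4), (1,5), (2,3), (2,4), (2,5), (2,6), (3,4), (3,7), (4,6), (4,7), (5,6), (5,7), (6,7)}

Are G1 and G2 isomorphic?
Yes, isomorphic

The graphs are isomorphic.
One valid mapping φ: V(G1) → V(G2): 0→6, 1→1, 2→0, 3→2, 4→3, 5→4, 6→7, 7→5

Verify φ preserves adjacency — for each edge of G1, its image is an edge of G2:
  (0,3) → (φ(0),φ(3)) = (2,6) ∈ E(G2) ✓
  (0,5) → (φ(0),φ(5)) = (4,6) ∈ E(G2) ✓
  (0,6) → (φ(0),φ(6)) = (6,7) ∈ E(G2) ✓
  (0,7) → (φ(0),φ(7)) = (5,6) ∈ E(G2) ✓
  (1,2) → (φ(1),φ(2)) = (0,1) ∈ E(G2) ✓
  (1,3) → (φ(1),φ(3)) = (1,2) ∈ E(G2) ✓
  (1,5) → (φ(1),φ(5)) = (1,4) ∈ E(G2) ✓
  (1,7) → (φ(1),φ(7)) = (1,5) ∈ E(G2) ✓
  (2,3) → (φ(2),φ(3)) = (0,2) ∈ E(G2) ✓
  (2,4) → (φ(2),φ(4)) = (0,3) ∈ E(G2) ✓
  (2,5) → (φ(2),φ(5)) = (0,4) ∈ E(G2) ✓
  (2,6) → (φ(2),φ(6)) = (0,7) ∈ E(G2) ✓
  (3,4) → (φ(3),φ(4)) = (2,3) ∈ E(G2) ✓
  (3,5) → (φ(3),φ(5)) = (2,4) ∈ E(G2) ✓
  (3,7) → (φ(3),φ(7)) = (2,5) ∈ E(G2) ✓
  (4,5) → (φ(4),φ(5)) = (3,4) ∈ E(G2) ✓
  (4,6) → (φ(4),φ(6)) = (3,7) ∈ E(G2) ✓
  (5,6) → (φ(5),φ(6)) = (4,7) ∈ E(G2) ✓
  (6,7) → (φ(6),φ(7)) = (5,7) ∈ E(G2) ✓
All 19 edges of G1 map to edges of G2, and |E(G1)| = |E(G2)| = 19, so φ is a bijection on edges as well as vertices. Hence G1 ≅ G2.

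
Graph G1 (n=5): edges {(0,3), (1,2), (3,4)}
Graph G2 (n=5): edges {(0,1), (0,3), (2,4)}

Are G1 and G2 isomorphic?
Yes, isomorphic

The graphs are isomorphic.
One valid mapping φ: V(G1) → V(G2): 0→3, 1→4, 2→2, 3→0, 4→1

Verify φ preserves adjacency — for each edge of G1, its image is an edge of G2:
  (0,3) → (φ(0),φ(3)) = (0,3) ∈ E(G2) ✓
  (1,2) → (φ(1),φ(2)) = (2,4) ∈ E(G2) ✓
  (3,4) → (φ(3),φ(4)) = (0,1) ∈ E(G2) ✓
All 3 edges of G1 map to edges of G2, and |E(G1)| = |E(G2)| = 3, so φ is a bijection on edges as well as vertices. Hence G1 ≅ G2.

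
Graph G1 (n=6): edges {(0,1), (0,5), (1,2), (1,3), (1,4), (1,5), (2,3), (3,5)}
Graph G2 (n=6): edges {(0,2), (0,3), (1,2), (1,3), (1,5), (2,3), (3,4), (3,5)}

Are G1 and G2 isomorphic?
Yes, isomorphic

The graphs are isomorphic.
One valid mapping φ: V(G1) → V(G2): 0→5, 1→3, 2→0, 3→2, 4→4, 5→1

Verify φ preserves adjacency — for each edge of G1, its image is an edge of G2:
  (0,1) → (φ(0),φ(1)) = (3,5) ∈ E(G2) ✓
  (0,5) → (φ(0),φ(5)) = (1,5) ∈ E(G2) ✓
  (1,2) → (φ(1),φ(2)) = (0,3) ∈ E(G2) ✓
  (1,3) → (φ(1),φ(3)) = (2,3) ∈ E(G2) ✓
  (1,4) → (φ(1),φ(4)) = (3,4) ∈ E(G2) ✓
  (1,5) → (φ(1),φ(5)) = (1,3) ∈ E(G2) ✓
  (2,3) → (φ(2),φ(3)) = (0,2) ∈ E(G2) ✓
  (3,5) → (φ(3),φ(5)) = (1,2) ∈ E(G2) ✓
All 8 edges of G1 map to edges of G2, and |E(G1)| = |E(G2)| = 8, so φ is a bijection on edges as well as vertices. Hence G1 ≅ G2.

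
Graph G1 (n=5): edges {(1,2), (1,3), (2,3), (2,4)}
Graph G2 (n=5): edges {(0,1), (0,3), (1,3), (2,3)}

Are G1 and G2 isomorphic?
Yes, isomorphic

The graphs are isomorphic.
One valid mapping φ: V(G1) → V(G2): 0→4, 1→1, 2→3, 3→0, 4→2

Verify φ preserves adjacency — for each edge of G1, its image is an edge of G2:
  (1,2) → (φ(1),φ(2)) = (1,3) ∈ E(G2) ✓
  (1,3) → (φ(1),φ(3)) = (0,1) ∈ E(G2) ✓
  (2,3) → (φ(2),φ(3)) = (0,3) ∈ E(G2) ✓
  (2,4) → (φ(2),φ(4)) = (2,3) ∈ E(G2) ✓
All 4 edges of G1 map to edges of G2, and |E(G1)| = |E(G2)| = 4, so φ is a bijection on edges as well as vertices. Hence G1 ≅ G2.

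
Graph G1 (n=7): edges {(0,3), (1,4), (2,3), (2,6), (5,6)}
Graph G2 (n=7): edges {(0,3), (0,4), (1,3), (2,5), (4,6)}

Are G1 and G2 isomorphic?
Yes, isomorphic

The graphs are isomorphic.
One valid mapping φ: V(G1) → V(G2): 0→6, 1→2, 2→0, 3→4, 4→5, 5→1, 6→3

Verify φ preserves adjacency — for each edge of G1, its image is an edge of G2:
  (0,3) → (φ(0),φ(3)) = (4,6) ∈ E(G2) ✓
  (1,4) → (φ(1),φ(4)) = (2,5) ∈ E(G2) ✓
  (2,3) → (φ(2),φ(3)) = (0,4) ∈ E(G2) ✓
  (2,6) → (φ(2),φ(6)) = (0,3) ∈ E(G2) ✓
  (5,6) → (φ(5),φ(6)) = (1,3) ∈ E(G2) ✓
All 5 edges of G1 map to edges of G2, and |E(G1)| = |E(G2)| = 5, so φ is a bijection on edges as well as vertices. Hence G1 ≅ G2.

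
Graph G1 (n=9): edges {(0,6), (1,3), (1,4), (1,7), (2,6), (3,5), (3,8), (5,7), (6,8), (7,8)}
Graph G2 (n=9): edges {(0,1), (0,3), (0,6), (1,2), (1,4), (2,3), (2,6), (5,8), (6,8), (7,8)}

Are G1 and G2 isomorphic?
Yes, isomorphic

The graphs are isomorphic.
One valid mapping φ: V(G1) → V(G2): 0→7, 1→1, 2→5, 3→0, 4→4, 5→3, 6→8, 7→2, 8→6

Verify φ preserves adjacency — for each edge of G1, its image is an edge of G2:
  (0,6) → (φ(0),φ(6)) = (7,8) ∈ E(G2) ✓
  (1,3) → (φ(1),φ(3)) = (0,1) ∈ E(G2) ✓
  (1,4) → (φ(1),φ(4)) = (1,4) ∈ E(G2) ✓
  (1,7) → (φ(1),φ(7)) = (1,2) ∈ E(G2) ✓
  (2,6) → (φ(2),φ(6)) = (5,8) ∈ E(G2) ✓
  (3,5) → (φ(3),φ(5)) = (0,3) ∈ E(G2) ✓
  (3,8) → (φ(3),φ(8)) = (0,6) ∈ E(G2) ✓
  (5,7) → (φ(5),φ(7)) = (2,3) ∈ E(G2) ✓
  (6,8) → (φ(6),φ(8)) = (6,8) ∈ E(G2) ✓
  (7,8) → (φ(7),φ(8)) = (2,6) ∈ E(G2) ✓
All 10 edges of G1 map to edges of G2, and |E(G1)| = |E(G2)| = 10, so φ is a bijection on edges as well as vertices. Hence G1 ≅ G2.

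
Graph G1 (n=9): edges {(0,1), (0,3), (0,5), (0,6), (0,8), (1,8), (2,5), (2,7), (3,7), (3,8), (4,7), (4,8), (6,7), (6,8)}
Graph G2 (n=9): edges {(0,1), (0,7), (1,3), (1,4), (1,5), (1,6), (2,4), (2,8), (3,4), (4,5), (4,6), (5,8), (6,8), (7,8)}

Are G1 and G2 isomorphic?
Yes, isomorphic

The graphs are isomorphic.
One valid mapping φ: V(G1) → V(G2): 0→1, 1→3, 2→7, 3→5, 4→2, 5→0, 6→6, 7→8, 8→4

Verify φ preserves adjacency — for each edge of G1, its image is an edge of G2:
  (0,1) → (φ(0),φ(1)) = (1,3) ∈ E(G2) ✓
  (0,3) → (φ(0),φ(3)) = (1,5) ∈ E(G2) ✓
  (0,5) → (φ(0),φ(5)) = (0,1) ∈ E(G2) ✓
  (0,6) → (φ(0),φ(6)) = (1,6) ∈ E(G2) ✓
  (0,8) → (φ(0),φ(8)) = (1,4) ∈ E(G2) ✓
  (1,8) → (φ(1),φ(8)) = (3,4) ∈ E(G2) ✓
  (2,5) → (φ(2),φ(5)) = (0,7) ∈ E(G2) ✓
  (2,7) → (φ(2),φ(7)) = (7,8) ∈ E(G2) ✓
  (3,7) → (φ(3),φ(7)) = (5,8) ∈ E(G2) ✓
  (3,8) → (φ(3),φ(8)) = (4,5) ∈ E(G2) ✓
  (4,7) → (φ(4),φ(7)) = (2,8) ∈ E(G2) ✓
  (4,8) → (φ(4),φ(8)) = (2,4) ∈ E(G2) ✓
  (6,7) → (φ(6),φ(7)) = (6,8) ∈ E(G2) ✓
  (6,8) → (φ(6),φ(8)) = (4,6) ∈ E(G2) ✓
All 14 edges of G1 map to edges of G2, and |E(G1)| = |E(G2)| = 14, so φ is a bijection on edges as well as vertices. Hence G1 ≅ G2.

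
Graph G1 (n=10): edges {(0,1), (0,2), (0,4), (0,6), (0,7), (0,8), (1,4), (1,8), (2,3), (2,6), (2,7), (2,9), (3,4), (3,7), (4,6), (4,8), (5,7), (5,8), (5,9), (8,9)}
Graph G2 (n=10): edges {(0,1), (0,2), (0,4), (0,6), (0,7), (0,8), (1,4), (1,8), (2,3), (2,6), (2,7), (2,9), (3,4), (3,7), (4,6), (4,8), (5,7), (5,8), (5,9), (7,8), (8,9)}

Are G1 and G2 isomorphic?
No, not isomorphic

The graphs are NOT isomorphic.

Counting edges: G1 has 20 edge(s); G2 has 21 edge(s).
Edge count is an isomorphism invariant (a bijection on vertices induces a bijection on edges), so differing edge counts rule out isomorphism.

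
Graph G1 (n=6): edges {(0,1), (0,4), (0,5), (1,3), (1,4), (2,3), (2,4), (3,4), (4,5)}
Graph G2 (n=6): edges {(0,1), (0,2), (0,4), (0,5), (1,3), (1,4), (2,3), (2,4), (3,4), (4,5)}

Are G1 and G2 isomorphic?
No, not isomorphic

The graphs are NOT isomorphic.

Counting edges: G1 has 9 edge(s); G2 has 10 edge(s).
Edge count is an isomorphism invariant (a bijection on vertices induces a bijection on edges), so differing edge counts rule out isomorphism.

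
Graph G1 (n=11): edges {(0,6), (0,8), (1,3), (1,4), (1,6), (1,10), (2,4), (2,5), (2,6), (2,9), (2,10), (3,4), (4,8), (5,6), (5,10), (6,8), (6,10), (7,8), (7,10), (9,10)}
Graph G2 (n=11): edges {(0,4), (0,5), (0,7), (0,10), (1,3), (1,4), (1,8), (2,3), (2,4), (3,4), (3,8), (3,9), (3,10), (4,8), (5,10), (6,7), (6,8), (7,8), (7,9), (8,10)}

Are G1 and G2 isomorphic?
Yes, isomorphic

The graphs are isomorphic.
One valid mapping φ: V(G1) → V(G2): 0→6, 1→10, 2→4, 3→5, 4→0, 5→1, 6→8, 7→9, 8→7, 9→2, 10→3

Verify φ preserves adjacency — for each edge of G1, its image is an edge of G2:
  (0,6) → (φ(0),φ(6)) = (6,8) ∈ E(G2) ✓
  (0,8) → (φ(0),φ(8)) = (6,7) ∈ E(G2) ✓
  (1,3) → (φ(1),φ(3)) = (5,10) ∈ E(G2) ✓
  (1,4) → (φ(1),φ(4)) = (0,10) ∈ E(G2) ✓
  (1,6) → (φ(1),φ(6)) = (8,10) ∈ E(G2) ✓
  (1,10) → (φ(1),φ(10)) = (3,10) ∈ E(G2) ✓
  (2,4) → (φ(2),φ(4)) = (0,4) ∈ E(G2) ✓
  (2,5) → (φ(2),φ(5)) = (1,4) ∈ E(G2) ✓
  (2,6) → (φ(2),φ(6)) = (4,8) ∈ E(G2) ✓
  (2,9) → (φ(2),φ(9)) = (2,4) ∈ E(G2) ✓
  (2,10) → (φ(2),φ(10)) = (3,4) ∈ E(G2) ✓
  (3,4) → (φ(3),φ(4)) = (0,5) ∈ E(G2) ✓
  (4,8) → (φ(4),φ(8)) = (0,7) ∈ E(G2) ✓
  (5,6) → (φ(5),φ(6)) = (1,8) ∈ E(G2) ✓
  (5,10) → (φ(5),φ(10)) = (1,3) ∈ E(G2) ✓
  (6,8) → (φ(6),φ(8)) = (7,8) ∈ E(G2) ✓
  (6,10) → (φ(6),φ(10)) = (3,8) ∈ E(G2) ✓
  (7,8) → (φ(7),φ(8)) = (7,9) ∈ E(G2) ✓
  (7,10) → (φ(7),φ(10)) = (3,9) ∈ E(G2) ✓
  (9,10) → (φ(9),φ(10)) = (2,3) ∈ E(G2) ✓
All 20 edges of G1 map to edges of G2, and |E(G1)| = |E(G2)| = 20, so φ is a bijection on edges as well as vertices. Hence G1 ≅ G2.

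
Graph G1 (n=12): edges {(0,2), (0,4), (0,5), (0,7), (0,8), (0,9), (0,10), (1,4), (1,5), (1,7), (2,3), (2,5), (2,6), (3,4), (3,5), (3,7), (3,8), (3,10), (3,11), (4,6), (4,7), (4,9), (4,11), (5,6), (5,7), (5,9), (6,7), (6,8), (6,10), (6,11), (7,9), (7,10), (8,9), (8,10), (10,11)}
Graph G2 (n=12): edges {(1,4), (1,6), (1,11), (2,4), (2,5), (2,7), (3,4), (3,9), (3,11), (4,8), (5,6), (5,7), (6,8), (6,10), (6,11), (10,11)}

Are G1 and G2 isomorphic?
No, not isomorphic

The graphs are NOT isomorphic.

Connected components of G1: 1 component(s) with vertex sets [[0, 1, 2, 3, 4, 5, 6, 7, 8, 9, 10, 11]], sizes [12].
Connected components of G2: 2 component(s) with vertex sets [[0], [1, 2, 3, 4, 5, 6, 7, 8, 9, 10, 11]], sizes [1, 11].
The number of connected components (and the multiset of component sizes) is an isomorphism invariant — an isomorphism maps each component of G1 bijectively onto a component of G2. Since G1 has 1 component(s) and G2 has 2, they cannot be isomorphic.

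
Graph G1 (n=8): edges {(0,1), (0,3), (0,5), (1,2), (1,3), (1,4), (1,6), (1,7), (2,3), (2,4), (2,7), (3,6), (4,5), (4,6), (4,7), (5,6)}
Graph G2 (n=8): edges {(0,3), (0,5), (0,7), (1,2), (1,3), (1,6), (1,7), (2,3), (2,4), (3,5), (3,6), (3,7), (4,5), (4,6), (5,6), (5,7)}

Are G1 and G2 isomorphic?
Yes, isomorphic

The graphs are isomorphic.
One valid mapping φ: V(G1) → V(G2): 0→2, 1→3, 2→7, 3→1, 4→5, 5→4, 6→6, 7→0

Verify φ preserves adjacency — for each edge of G1, its image is an edge of G2:
  (0,1) → (φ(0),φ(1)) = (2,3) ∈ E(G2) ✓
  (0,3) → (φ(0),φ(3)) = (1,2) ∈ E(G2) ✓
  (0,5) → (φ(0),φ(5)) = (2,4) ∈ E(G2) ✓
  (1,2) → (φ(1),φ(2)) = (3,7) ∈ E(G2) ✓
  (1,3) → (φ(1),φ(3)) = (1,3) ∈ E(G2) ✓
  (1,4) → (φ(1),φ(4)) = (3,5) ∈ E(G2) ✓
  (1,6) → (φ(1),φ(6)) = (3,6) ∈ E(G2) ✓
  (1,7) → (φ(1),φ(7)) = (0,3) ∈ E(G2) ✓
  (2,3) → (φ(2),φ(3)) = (1,7) ∈ E(G2) ✓
  (2,4) → (φ(2),φ(4)) = (5,7) ∈ E(G2) ✓
  (2,7) → (φ(2),φ(7)) = (0,7) ∈ E(G2) ✓
  (3,6) → (φ(3),φ(6)) = (1,6) ∈ E(G2) ✓
  (4,5) → (φ(4),φ(5)) = (4,5) ∈ E(G2) ✓
  (4,6) → (φ(4),φ(6)) = (5,6) ∈ E(G2) ✓
  (4,7) → (φ(4),φ(7)) = (0,5) ∈ E(G2) ✓
  (5,6) → (φ(5),φ(6)) = (4,6) ∈ E(G2) ✓
All 16 edges of G1 map to edges of G2, and |E(G1)| = |E(G2)| = 16, so φ is a bijection on edges as well as vertices. Hence G1 ≅ G2.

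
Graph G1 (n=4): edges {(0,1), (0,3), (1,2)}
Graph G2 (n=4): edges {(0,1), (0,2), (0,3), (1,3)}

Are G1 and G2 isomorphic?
No, not isomorphic

The graphs are NOT isomorphic.

Counting triangles (3-cliques): G1 has 0, G2 has 1.
Triangle count is an isomorphism invariant, so differing triangle counts rule out isomorphism.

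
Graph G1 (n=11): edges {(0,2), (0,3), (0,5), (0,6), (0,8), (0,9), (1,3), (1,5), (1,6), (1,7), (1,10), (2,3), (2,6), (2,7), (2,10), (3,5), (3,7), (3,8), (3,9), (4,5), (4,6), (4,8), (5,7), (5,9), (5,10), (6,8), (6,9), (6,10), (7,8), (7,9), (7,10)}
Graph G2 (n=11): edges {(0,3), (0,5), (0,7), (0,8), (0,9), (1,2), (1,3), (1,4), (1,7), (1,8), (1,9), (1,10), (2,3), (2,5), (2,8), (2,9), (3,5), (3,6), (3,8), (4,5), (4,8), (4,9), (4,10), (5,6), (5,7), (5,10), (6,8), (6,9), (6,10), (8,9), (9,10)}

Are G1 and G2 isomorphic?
Yes, isomorphic

The graphs are isomorphic.
One valid mapping φ: V(G1) → V(G2): 0→3, 1→4, 2→6, 3→8, 4→7, 5→1, 6→5, 7→9, 8→0, 9→2, 10→10

Verify φ preserves adjacency — for each edge of G1, its image is an edge of G2:
  (0,2) → (φ(0),φ(2)) = (3,6) ∈ E(G2) ✓
  (0,3) → (φ(0),φ(3)) = (3,8) ∈ E(G2) ✓
  (0,5) → (φ(0),φ(5)) = (1,3) ∈ E(G2) ✓
  (0,6) → (φ(0),φ(6)) = (3,5) ∈ E(G2) ✓
  (0,8) → (φ(0),φ(8)) = (0,3) ∈ E(G2) ✓
  (0,9) → (φ(0),φ(9)) = (2,3) ∈ E(G2) ✓
  (1,3) → (φ(1),φ(3)) = (4,8) ∈ E(G2) ✓
  (1,5) → (φ(1),φ(5)) = (1,4) ∈ E(G2) ✓
  (1,6) → (φ(1),φ(6)) = (4,5) ∈ E(G2) ✓
  (1,7) → (φ(1),φ(7)) = (4,9) ∈ E(G2) ✓
  (1,10) → (φ(1),φ(10)) = (4,10) ∈ E(G2) ✓
  (2,3) → (φ(2),φ(3)) = (6,8) ∈ E(G2) ✓
  (2,6) → (φ(2),φ(6)) = (5,6) ∈ E(G2) ✓
  (2,7) → (φ(2),φ(7)) = (6,9) ∈ E(G2) ✓
  (2,10) → (φ(2),φ(10)) = (6,10) ∈ E(G2) ✓
  (3,5) → (φ(3),φ(5)) = (1,8) ∈ E(G2) ✓
  (3,7) → (φ(3),φ(7)) = (8,9) ∈ E(G2) ✓
  (3,8) → (φ(3),φ(8)) = (0,8) ∈ E(G2) ✓
  (3,9) → (φ(3),φ(9)) = (2,8) ∈ E(G2) ✓
  (4,5) → (φ(4),φ(5)) = (1,7) ∈ E(G2) ✓
  (4,6) → (φ(4),φ(6)) = (5,7) ∈ E(G2) ✓
  (4,8) → (φ(4),φ(8)) = (0,7) ∈ E(G2) ✓
  (5,7) → (φ(5),φ(7)) = (1,9) ∈ E(G2) ✓
  (5,9) → (φ(5),φ(9)) = (1,2) ∈ E(G2) ✓
  (5,10) → (φ(5),φ(10)) = (1,10) ∈ E(G2) ✓
  (6,8) → (φ(6),φ(8)) = (0,5) ∈ E(G2) ✓
  (6,9) → (φ(6),φ(9)) = (2,5) ∈ E(G2) ✓
  (6,10) → (φ(6),φ(10)) = (5,10) ∈ E(G2) ✓
  (7,8) → (φ(7),φ(8)) = (0,9) ∈ E(G2) ✓
  (7,9) → (φ(7),φ(9)) = (2,9) ∈ E(G2) ✓
  (7,10) → (φ(7),φ(10)) = (9,10) ∈ E(G2) ✓
All 31 edges of G1 map to edges of G2, and |E(G1)| = |E(G2)| = 31, so φ is a bijection on edges as well as vertices. Hence G1 ≅ G2.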